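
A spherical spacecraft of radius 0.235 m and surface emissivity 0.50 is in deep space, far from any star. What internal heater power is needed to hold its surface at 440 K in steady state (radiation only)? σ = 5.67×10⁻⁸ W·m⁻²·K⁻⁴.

P = εσ·4πr²·T⁴.
4πr² = 0.6940 m²; T⁴ = 3.748×10¹⁰ K⁴.
P = 0.50·5.67×10⁻⁸·0.6940·3.748×10¹⁰.

P ≈ 737 W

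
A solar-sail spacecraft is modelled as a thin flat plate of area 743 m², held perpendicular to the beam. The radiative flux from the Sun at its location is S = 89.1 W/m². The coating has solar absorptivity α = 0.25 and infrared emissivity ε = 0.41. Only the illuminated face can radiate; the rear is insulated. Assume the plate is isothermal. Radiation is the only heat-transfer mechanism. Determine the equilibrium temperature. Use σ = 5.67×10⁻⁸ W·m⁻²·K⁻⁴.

T ≈ 176 K

At equilibrium, absorbed power = emitted power.
Absorbing cross-section = A = 743.0 m²; emitting surface = A = 743.0 m² (ratio 1).
αS·A_cross = εσ·A_surf·T⁴  ⇒  T⁴ = αS/(ε·1σ).
T⁴ = 0.250·89.1/(0.41·1·5.67×10⁻⁸) = 9.582×10⁸ K⁴.
T = (9.582×10⁸)^(1/4).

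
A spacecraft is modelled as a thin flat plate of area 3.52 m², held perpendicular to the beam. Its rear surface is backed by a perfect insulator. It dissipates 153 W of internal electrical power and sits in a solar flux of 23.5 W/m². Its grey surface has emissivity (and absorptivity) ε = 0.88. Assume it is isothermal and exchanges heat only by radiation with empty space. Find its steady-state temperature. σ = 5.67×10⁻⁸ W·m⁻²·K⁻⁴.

At steady state, absorbed solar power + internal power = radiated power.
Absorbed: α·S·A_cross = 0.88·23.5·3.520 = 72.79 W (cross-section A).
Total input = 72.79 + 153 = 225.8 W.
Radiated: εσ·A_surf·T⁴ with A_surf = A = 3.520 m².
T⁴ = 225.8/(0.88·5.67×10⁻⁸·3.520) = 1.286×10⁹ K⁴.

T ≈ 189 K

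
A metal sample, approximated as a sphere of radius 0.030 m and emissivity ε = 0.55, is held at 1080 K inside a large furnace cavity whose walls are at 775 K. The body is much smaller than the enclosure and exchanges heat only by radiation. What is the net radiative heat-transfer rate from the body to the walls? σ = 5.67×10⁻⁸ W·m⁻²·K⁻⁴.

P_net ≈ 353 W

For a small grey body in a large enclosure: P_net = εσA(T_body⁴ − T_wall⁴).
A = 4πr² = 0.01131 m²; T_body⁴ − T_wall⁴ = 1.360×10¹² − 3.608×10¹¹ = 9.997×10¹¹ K⁴.
|P_net| = 0.55·5.67×10⁻⁸·0.01131·9.997×10¹¹.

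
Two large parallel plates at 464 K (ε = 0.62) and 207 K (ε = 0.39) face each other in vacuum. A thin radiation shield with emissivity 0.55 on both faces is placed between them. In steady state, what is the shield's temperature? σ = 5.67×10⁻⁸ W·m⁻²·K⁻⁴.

In steady state the net flux on the hot side equals that on the cold side.
σ(T₁⁴−T_s⁴)/D₁ = σ(T_s⁴−T₂⁴)/D₂, with D₁ = 1/ε₁+1/ε_s−1 = 2.431, D₂ = 1/ε_s+1/ε₂−1 = 3.382.
Solve for T_s⁴: T_s⁴ = (D₂·T₁⁴ + D₁·T₂⁴)/(D₁+D₂) = 2.774×10¹⁰ K⁴.

T_s ≈ 408 K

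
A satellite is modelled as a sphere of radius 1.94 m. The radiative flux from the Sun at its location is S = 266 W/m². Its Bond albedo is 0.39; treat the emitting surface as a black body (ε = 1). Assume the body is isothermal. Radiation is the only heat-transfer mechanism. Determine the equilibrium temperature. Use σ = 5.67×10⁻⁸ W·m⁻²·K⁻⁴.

At equilibrium, absorbed power = emitted power.
Absorbing cross-section = πr² = 11.82 m²; emitting surface = 4πr² = 47.29 m² (ratio 4).
(1−a)S·A_cross = εσ·A_surf·T⁴  ⇒  T⁴ = (1−a)S/(4σ).
T⁴ = 0.610·266/(4·5.67×10⁻⁸) = 7.154×10⁸ K⁴.
T = (7.154×10⁸)^(1/4).

T ≈ 164 K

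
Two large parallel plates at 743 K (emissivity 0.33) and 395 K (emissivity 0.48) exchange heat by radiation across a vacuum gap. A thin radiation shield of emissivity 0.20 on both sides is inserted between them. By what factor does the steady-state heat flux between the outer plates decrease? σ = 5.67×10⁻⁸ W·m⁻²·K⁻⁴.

Without shield: q₀ = σΔ(T⁴)/(1/ε₁+1/ε₂−1) with denominator 4.114.
With shield the two gaps are in series; the resistances add: (1/ε₁+1/ε_s−1)+(1/ε_s+1/ε₂−1) = 7.030+6.083 = 13.11.
Heat-flux ratio q₀/q = 13.11/4.114.

factor ≈ 3.19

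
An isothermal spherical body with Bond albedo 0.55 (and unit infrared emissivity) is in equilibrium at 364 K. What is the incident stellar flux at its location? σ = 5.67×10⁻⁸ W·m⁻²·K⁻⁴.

(1−a)S·πr² = σ·4πr²·T⁴ ⇒ S = 4σT⁴/(1−a).
S = 4·5.67×10⁻⁸·1.756×10¹⁰/0.450.

S ≈ 8850 W/m²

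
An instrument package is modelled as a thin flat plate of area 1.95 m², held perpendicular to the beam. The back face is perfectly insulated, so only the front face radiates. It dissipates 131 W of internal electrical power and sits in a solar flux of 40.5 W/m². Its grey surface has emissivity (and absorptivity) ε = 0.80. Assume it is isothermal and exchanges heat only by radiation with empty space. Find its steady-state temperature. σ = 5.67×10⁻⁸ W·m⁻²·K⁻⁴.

At steady state, absorbed solar power + internal power = radiated power.
Absorbed: α·S·A_cross = 0.80·40.5·1.950 = 63.18 W (cross-section A).
Total input = 63.18 + 131 = 194.2 W.
Radiated: εσ·A_surf·T⁴ with A_surf = A = 1.950 m².
T⁴ = 194.2/(0.80·5.67×10⁻⁸·1.950) = 2.195×10⁹ K⁴.

T ≈ 216 K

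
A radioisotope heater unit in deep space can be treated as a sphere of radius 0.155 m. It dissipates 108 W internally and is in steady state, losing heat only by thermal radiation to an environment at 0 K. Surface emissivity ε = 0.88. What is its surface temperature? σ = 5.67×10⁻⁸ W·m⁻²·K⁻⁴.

T ≈ 291 K

Steady state: internal power = radiated power, P = εσA T⁴.
Radiating area A = 4πr² = 0.3019 m².
T⁴ = P/(εσA) = 108/(0.88·5.67×10⁻⁸·0.3019) = 7.169×10⁹ K⁴.
T = (7.169×10⁹)^(1/4).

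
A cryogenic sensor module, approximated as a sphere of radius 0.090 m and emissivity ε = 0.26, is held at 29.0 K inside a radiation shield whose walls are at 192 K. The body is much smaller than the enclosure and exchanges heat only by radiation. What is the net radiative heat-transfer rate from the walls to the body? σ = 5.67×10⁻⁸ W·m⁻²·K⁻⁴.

For a small grey body in a large enclosure: P_net = εσA(T_body⁴ − T_wall⁴).
A = 4πr² = 0.1018 m²; T_body⁴ − T_wall⁴ = 7.073×10⁵ − 1.359×10⁹ = -1.358×10⁹ K⁴.
|P_net| = 0.26·5.67×10⁻⁸·0.1018·1.358×10⁹.

P_net ≈ 2.04 W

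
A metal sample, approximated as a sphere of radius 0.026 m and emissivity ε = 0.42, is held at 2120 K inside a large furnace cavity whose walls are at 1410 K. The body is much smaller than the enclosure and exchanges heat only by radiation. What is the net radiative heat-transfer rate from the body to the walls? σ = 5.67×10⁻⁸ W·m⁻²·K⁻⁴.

P_net ≈ 3290 W

For a small grey body in a large enclosure: P_net = εσA(T_body⁴ − T_wall⁴).
A = 4πr² = 0.008495 m²; T_body⁴ − T_wall⁴ = 2.020×10¹³ − 3.953×10¹² = 1.625×10¹³ K⁴.
|P_net| = 0.42·5.67×10⁻⁸·0.008495·1.625×10¹³.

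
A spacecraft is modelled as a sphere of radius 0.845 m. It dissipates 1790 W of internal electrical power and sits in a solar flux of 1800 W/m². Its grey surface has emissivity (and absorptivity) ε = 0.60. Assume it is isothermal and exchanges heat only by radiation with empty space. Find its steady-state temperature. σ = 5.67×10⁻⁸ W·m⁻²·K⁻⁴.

At steady state, absorbed solar power + internal power = radiated power.
Absorbed: α·S·A_cross = 0.60·1800·2.243 = 2423 W (cross-section πr²).
Total input = 2423 + 1790 = 4213 W.
Radiated: εσ·A_surf·T⁴ with A_surf = 4πr² = 8.973 m².
T⁴ = 4213/(0.60·5.67×10⁻⁸·8.973) = 1.380×10¹⁰ K⁴.

T ≈ 343 K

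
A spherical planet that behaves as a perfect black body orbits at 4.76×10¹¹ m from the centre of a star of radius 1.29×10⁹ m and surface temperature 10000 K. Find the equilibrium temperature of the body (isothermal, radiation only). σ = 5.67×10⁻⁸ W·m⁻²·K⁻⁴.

T ≈ 368 K

The star's surface emits σT_*⁴; at distance d the flux is S = σT_*⁴(R_*/d)².
S = 5.67×10⁻⁸·(10000)⁴·(1.29×10⁹/4.76×10¹¹)² = 4164 W/m².
For an isothermal sphere T⁴ = (1−a)S/(4σ) = 1.836×10¹⁰ K⁴.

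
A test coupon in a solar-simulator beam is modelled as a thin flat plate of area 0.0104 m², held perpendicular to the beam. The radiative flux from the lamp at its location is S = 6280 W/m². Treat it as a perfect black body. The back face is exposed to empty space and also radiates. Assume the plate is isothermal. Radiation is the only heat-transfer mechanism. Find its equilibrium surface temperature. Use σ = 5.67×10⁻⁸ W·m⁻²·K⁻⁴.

At equilibrium, absorbed power = emitted power.
Absorbing cross-section = A = 0.01040 m²; emitting surface = 2A = 0.02080 m² (ratio 2).
S·A_cross = εσ·A_surf·T⁴  ⇒  T⁴ = S/(2σ).
T⁴ = 1.00·6280/(2·5.67×10⁻⁸) = 5.538×10¹⁰ K⁴.
T = (5.538×10¹⁰)^(1/4).

T ≈ 485 K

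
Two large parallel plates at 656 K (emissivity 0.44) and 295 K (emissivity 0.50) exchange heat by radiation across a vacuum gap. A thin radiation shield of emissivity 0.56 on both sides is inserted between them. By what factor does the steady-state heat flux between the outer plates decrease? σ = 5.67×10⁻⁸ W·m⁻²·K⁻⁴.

factor ≈ 1.79

Without shield: q₀ = σΔ(T⁴)/(1/ε₁+1/ε₂−1) with denominator 3.273.
With shield the two gaps are in series; the resistances add: (1/ε₁+1/ε_s−1)+(1/ε_s+1/ε₂−1) = 3.058+2.786 = 5.844.
Heat-flux ratio q₀/q = 5.844/3.273.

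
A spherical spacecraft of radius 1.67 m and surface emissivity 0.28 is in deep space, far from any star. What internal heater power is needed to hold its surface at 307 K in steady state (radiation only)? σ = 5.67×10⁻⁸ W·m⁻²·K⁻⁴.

P ≈ 4940 W

P = εσ·4πr²·T⁴.
4πr² = 35.05 m²; T⁴ = 8.883×10⁹ K⁴.
P = 0.28·5.67×10⁻⁸·35.05·8.883×10⁹.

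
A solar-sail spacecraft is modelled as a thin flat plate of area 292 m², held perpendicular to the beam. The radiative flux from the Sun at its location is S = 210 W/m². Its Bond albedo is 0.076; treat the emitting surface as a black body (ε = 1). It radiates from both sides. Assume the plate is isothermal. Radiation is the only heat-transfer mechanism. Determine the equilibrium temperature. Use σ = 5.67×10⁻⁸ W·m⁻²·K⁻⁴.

At equilibrium, absorbed power = emitted power.
Absorbing cross-section = A = 292.0 m²; emitting surface = 2A = 584.0 m² (ratio 2).
(1−a)S·A_cross = εσ·A_surf·T⁴  ⇒  T⁴ = (1−a)S/(2σ).
T⁴ = 0.924·210/(2·5.67×10⁻⁸) = 1.711×10⁹ K⁴.
T = (1.711×10⁹)^(1/4).

T ≈ 203 K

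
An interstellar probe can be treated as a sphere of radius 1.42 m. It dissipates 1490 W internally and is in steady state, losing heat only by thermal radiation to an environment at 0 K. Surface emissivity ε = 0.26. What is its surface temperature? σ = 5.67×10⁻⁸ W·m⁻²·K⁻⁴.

T ≈ 251 K

Steady state: internal power = radiated power, P = εσA T⁴.
Radiating area A = 4πr² = 25.34 m².
T⁴ = P/(εσA) = 1490/(0.26·5.67×10⁻⁸·25.34) = 3.989×10⁹ K⁴.
T = (3.989×10⁹)^(1/4).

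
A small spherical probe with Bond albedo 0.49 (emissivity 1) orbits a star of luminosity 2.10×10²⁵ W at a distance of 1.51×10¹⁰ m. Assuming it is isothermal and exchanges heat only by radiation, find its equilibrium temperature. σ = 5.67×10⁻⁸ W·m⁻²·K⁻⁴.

First find the stellar flux at distance d: S = L/(4πd²) = 2.10×10²⁵/(4π·(1.51×10¹⁰)²) = 7329 W/m².
For an isothermal sphere, absorbed (1−a)S·πr² = emitted σ·4πr²·T⁴, so T⁴ = (1−a)S/(4σ).
T⁴ = 0.510·7329/(4·5.67×10⁻⁸) = 1.648×10¹⁰ K⁴.

T ≈ 358 K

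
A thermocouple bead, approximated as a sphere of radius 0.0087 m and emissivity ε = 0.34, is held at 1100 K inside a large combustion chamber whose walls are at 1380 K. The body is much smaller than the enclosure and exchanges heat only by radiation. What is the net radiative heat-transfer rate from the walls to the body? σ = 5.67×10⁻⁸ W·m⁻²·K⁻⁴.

P_net ≈ 39.7 W

For a small grey body in a large enclosure: P_net = εσA(T_body⁴ − T_wall⁴).
A = 4πr² = 9.511×10⁻⁴ m²; T_body⁴ − T_wall⁴ = 1.464×10¹² − 3.627×10¹² = -2.163×10¹² K⁴.
|P_net| = 0.34·5.67×10⁻⁸·9.511×10⁻⁴·2.163×10¹².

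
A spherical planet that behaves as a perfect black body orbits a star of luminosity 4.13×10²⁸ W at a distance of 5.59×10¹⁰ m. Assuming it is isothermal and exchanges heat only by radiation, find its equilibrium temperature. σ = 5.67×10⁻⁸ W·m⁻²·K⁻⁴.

First find the stellar flux at distance d: S = L/(4πd²) = 4.13×10²⁸/(4π·(5.59×10¹⁰)²) = 1.052×10⁶ W/m².
For an isothermal sphere, absorbed (1−a)S·πr² = emitted σ·4πr²·T⁴, so T⁴ = (1−a)S/(4σ).
T⁴ = 1.00·1.052×10⁶/(4·5.67×10⁻⁸) = 4.637×10¹² K⁴.

T ≈ 1470 K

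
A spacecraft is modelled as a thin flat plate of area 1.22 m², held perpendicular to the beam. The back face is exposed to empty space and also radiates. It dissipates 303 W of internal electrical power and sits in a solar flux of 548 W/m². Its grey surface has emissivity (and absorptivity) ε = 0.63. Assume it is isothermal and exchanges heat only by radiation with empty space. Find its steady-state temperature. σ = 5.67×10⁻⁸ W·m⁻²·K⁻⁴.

At steady state, absorbed solar power + internal power = radiated power.
Absorbed: α·S·A_cross = 0.63·548·1.220 = 421.2 W (cross-section A).
Total input = 421.2 + 303 = 724.2 W.
Radiated: εσ·A_surf·T⁴ with A_surf = 2A = 2.440 m².
T⁴ = 724.2/(0.63·5.67×10⁻⁸·2.440) = 8.309×10⁹ K⁴.

T ≈ 302 K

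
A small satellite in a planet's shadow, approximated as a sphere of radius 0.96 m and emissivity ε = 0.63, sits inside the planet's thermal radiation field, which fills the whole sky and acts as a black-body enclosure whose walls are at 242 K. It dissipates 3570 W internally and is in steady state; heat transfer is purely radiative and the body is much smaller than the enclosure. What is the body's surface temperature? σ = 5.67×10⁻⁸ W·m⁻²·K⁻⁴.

For a small grey body in a large enclosure, net radiated power = εσA(T⁴ − T_w⁴).
Steady state: P = εσA(T⁴ − T_w⁴) with A = 4πr² = 11.58 m².
T⁴ = P/(εσA) + T_w⁴ = 3570/(0.63·5.67×10⁻⁸·11.58) + (242)⁴
    = 8.630×10⁹ + 3.430×10⁹ = 1.206×10¹⁰ K⁴.

T ≈ 331 K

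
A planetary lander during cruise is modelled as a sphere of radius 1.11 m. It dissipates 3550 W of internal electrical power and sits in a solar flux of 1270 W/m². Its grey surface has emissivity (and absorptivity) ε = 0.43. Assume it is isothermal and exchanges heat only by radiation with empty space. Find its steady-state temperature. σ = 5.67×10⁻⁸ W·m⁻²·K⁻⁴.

At steady state, absorbed solar power + internal power = radiated power.
Absorbed: α·S·A_cross = 0.43·1270·3.871 = 2114 W (cross-section πr²).
Total input = 2114 + 3550 = 5664 W.
Radiated: εσ·A_surf·T⁴ with A_surf = 4πr² = 15.48 m².
T⁴ = 5664/(0.43·5.67×10⁻⁸·15.48) = 1.500×10¹⁰ K⁴.

T ≈ 350 K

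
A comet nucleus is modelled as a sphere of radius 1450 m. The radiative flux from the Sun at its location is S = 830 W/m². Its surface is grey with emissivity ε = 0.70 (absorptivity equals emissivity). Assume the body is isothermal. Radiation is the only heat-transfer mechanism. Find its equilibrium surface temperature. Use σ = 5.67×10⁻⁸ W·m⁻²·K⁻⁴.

At equilibrium, absorbed power = emitted power.
Absorbing cross-section = πr² = 6.605×10⁶ m²; emitting surface = 4πr² = 2.642×10⁷ m² (ratio 4).
εS·A_cross = εσ·A_surf·T⁴  ⇒  T⁴ = S/(4σ)   (ε cancels).
T⁴ = 830/(4·5.67×10⁻⁸) = 3.660×10⁹ K⁴.
T = (3.660×10⁹)^(1/4).

T ≈ 246 K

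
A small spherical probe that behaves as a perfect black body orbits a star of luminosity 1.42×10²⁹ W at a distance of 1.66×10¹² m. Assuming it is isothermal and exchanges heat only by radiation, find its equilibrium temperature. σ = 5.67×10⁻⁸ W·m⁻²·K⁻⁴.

T ≈ 367 K

First find the stellar flux at distance d: S = L/(4πd²) = 1.42×10²⁹/(4π·(1.66×10¹²)²) = 4101 W/m².
For an isothermal sphere, absorbed (1−a)S·πr² = emitted σ·4πr²·T⁴, so T⁴ = (1−a)S/(4σ).
T⁴ = 1.00·4101/(4·5.67×10⁻⁸) = 1.808×10¹⁰ K⁴.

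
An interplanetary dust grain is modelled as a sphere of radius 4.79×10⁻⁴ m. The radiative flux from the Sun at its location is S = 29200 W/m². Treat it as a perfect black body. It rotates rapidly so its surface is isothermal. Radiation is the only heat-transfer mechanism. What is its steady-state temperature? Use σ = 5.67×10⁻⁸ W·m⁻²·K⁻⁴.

T ≈ 599 K

At equilibrium, absorbed power = emitted power.
Absorbing cross-section = πr² = 7.208×10⁻⁷ m²; emitting surface = 4πr² = 2.883×10⁻⁶ m² (ratio 4).
S·A_cross = εσ·A_surf·T⁴  ⇒  T⁴ = S/(4σ).
T⁴ = 1.00·29200/(4·5.67×10⁻⁸) = 1.287×10¹¹ K⁴.
T = (1.287×10¹¹)^(1/4).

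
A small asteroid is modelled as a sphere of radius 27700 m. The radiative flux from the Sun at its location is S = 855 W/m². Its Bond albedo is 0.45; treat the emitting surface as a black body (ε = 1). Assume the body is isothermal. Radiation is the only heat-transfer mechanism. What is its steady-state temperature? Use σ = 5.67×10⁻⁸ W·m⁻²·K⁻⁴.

At equilibrium, absorbed power = emitted power.
Absorbing cross-section = πr² = 2.411×10⁹ m²; emitting surface = 4πr² = 9.642×10⁹ m² (ratio 4).
(1−a)S·A_cross = εσ·A_surf·T⁴  ⇒  T⁴ = (1−a)S/(4σ).
T⁴ = 0.550·855/(4·5.67×10⁻⁸) = 2.073×10⁹ K⁴.
T = (2.073×10⁹)^(1/4).

T ≈ 213 K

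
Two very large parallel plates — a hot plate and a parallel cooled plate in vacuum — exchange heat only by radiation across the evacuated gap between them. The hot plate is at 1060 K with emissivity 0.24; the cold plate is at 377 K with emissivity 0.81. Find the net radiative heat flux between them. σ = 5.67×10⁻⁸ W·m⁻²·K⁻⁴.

q ≈ 16000 W/m²

For two infinite grey parallel plates, q = σ(T₁⁴ − T₂⁴)/(1/ε₁ + 1/ε₂ − 1).
T₁⁴ − T₂⁴ = 1.262×10¹² − 2.020×10¹⁰ = 1.242×10¹² K⁴.
1/ε₁ + 1/ε₂ − 1 = 4.167 + 1.235 − 1 = 4.401.
q = 5.67×10⁻⁸ × 1.242×10¹² / 4.401.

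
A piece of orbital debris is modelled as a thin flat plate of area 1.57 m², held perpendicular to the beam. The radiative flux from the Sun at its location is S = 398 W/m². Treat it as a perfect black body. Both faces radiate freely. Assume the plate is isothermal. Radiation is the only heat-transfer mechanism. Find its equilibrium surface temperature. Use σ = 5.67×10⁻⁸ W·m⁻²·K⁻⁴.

At equilibrium, absorbed power = emitted power.
Absorbing cross-section = A = 1.570 m²; emitting surface = 2A = 3.140 m² (ratio 2).
S·A_cross = εσ·A_surf·T⁴  ⇒  T⁴ = S/(2σ).
T⁴ = 1.00·398/(2·5.67×10⁻⁸) = 3.510×10⁹ K⁴.
T = (3.510×10⁹)^(1/4).

T ≈ 243 K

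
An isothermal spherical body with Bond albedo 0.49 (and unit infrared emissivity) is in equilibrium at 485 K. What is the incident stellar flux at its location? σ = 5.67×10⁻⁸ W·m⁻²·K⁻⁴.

S ≈ 24600 W/m²

(1−a)S·πr² = σ·4πr²·T⁴ ⇒ S = 4σT⁴/(1−a).
S = 4·5.67×10⁻⁸·5.533×10¹⁰/0.510.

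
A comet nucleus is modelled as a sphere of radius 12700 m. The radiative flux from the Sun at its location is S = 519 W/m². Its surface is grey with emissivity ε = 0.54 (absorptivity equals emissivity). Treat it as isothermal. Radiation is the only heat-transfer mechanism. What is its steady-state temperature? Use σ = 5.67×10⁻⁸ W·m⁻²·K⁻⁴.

At equilibrium, absorbed power = emitted power.
Absorbing cross-section = πr² = 5.067×10⁸ m²; emitting surface = 4πr² = 2.027×10⁹ m² (ratio 4).
εS·A_cross = εσ·A_surf·T⁴  ⇒  T⁴ = S/(4σ)   (ε cancels).
T⁴ = 519/(4·5.67×10⁻⁸) = 2.288×10⁹ K⁴.
T = (2.288×10⁹)^(1/4).

T ≈ 219 K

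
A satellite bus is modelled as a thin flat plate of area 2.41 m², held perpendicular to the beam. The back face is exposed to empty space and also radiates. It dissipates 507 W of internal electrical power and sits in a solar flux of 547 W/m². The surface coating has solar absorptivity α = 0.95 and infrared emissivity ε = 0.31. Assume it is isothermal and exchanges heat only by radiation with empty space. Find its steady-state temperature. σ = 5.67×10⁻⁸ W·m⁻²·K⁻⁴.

T ≈ 380 K

At steady state, absorbed solar power + internal power = radiated power.
Absorbed: α·S·A_cross = 0.95·547·2.410 = 1252 W (cross-section A).
Total input = 1252 + 507 = 1759 W.
Radiated: εσ·A_surf·T⁴ with A_surf = 2A = 4.820 m².
T⁴ = 1759/(0.31·5.67×10⁻⁸·4.820) = 2.077×10¹⁰ K⁴.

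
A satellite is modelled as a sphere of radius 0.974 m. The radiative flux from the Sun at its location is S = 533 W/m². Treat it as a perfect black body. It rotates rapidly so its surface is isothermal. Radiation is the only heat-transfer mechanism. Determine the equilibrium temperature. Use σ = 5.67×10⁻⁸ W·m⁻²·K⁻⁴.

T ≈ 220 K

At equilibrium, absorbed power = emitted power.
Absorbing cross-section = πr² = 2.980 m²; emitting surface = 4πr² = 11.92 m² (ratio 4).
S·A_cross = εσ·A_surf·T⁴  ⇒  T⁴ = S/(4σ).
T⁴ = 1.00·533/(4·5.67×10⁻⁸) = 2.350×10⁹ K⁴.
T = (2.350×10⁹)^(1/4).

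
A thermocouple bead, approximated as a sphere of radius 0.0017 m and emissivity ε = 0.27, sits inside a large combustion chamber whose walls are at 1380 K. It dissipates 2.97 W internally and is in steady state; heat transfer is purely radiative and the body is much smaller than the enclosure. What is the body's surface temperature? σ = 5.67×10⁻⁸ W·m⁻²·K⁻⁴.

For a small grey body in a large enclosure, net radiated power = εσA(T⁴ − T_w⁴).
Steady state: P = εσA(T⁴ − T_w⁴) with A = 4πr² = 3.632×10⁻⁵ m².
T⁴ = P/(εσA) + T_w⁴ = 2.97/(0.27·5.67×10⁻⁸·3.632×10⁻⁵) + (1380)⁴
    = 5.342×10¹² + 3.627×10¹² = 8.969×10¹² K⁴.

T ≈ 1730 K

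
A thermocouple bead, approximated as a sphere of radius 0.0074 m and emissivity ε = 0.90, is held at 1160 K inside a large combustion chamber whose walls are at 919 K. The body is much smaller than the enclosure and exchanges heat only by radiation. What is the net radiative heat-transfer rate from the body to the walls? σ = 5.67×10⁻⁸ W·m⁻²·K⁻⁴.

For a small grey body in a large enclosure: P_net = εσA(T_body⁴ − T_wall⁴).
A = 4πr² = 6.881×10⁻⁴ m²; T_body⁴ − T_wall⁴ = 1.811×10¹² − 7.133×10¹¹ = 1.097×10¹² K⁴.
|P_net| = 0.90·5.67×10⁻⁸·6.881×10⁻⁴·1.097×10¹².

P_net ≈ 38.5 W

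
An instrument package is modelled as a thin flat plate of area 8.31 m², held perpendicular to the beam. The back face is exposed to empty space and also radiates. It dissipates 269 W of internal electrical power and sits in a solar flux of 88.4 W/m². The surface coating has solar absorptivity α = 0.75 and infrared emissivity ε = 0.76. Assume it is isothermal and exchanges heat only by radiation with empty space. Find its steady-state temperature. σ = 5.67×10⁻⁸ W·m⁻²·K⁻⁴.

At steady state, absorbed solar power + internal power = radiated power.
Absorbed: α·S·A_cross = 0.75·88.4·8.310 = 551.0 W (cross-section A).
Total input = 551.0 + 269 = 820.0 W.
Radiated: εσ·A_surf·T⁴ with A_surf = 2A = 16.62 m².
T⁴ = 820.0/(0.76·5.67×10⁻⁸·16.62) = 1.145×10⁹ K⁴.

T ≈ 184 K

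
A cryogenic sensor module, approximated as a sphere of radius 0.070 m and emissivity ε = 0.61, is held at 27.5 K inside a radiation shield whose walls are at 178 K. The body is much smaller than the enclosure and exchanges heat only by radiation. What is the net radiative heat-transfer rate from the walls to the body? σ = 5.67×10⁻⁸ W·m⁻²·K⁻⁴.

P_net ≈ 2.14 W

For a small grey body in a large enclosure: P_net = εσA(T_body⁴ − T_wall⁴).
A = 4πr² = 0.06158 m²; T_body⁴ − T_wall⁴ = 5.719×10⁵ − 1.004×10⁹ = -1.003×10⁹ K⁴.
|P_net| = 0.61·5.67×10⁻⁸·0.06158·1.003×10⁹.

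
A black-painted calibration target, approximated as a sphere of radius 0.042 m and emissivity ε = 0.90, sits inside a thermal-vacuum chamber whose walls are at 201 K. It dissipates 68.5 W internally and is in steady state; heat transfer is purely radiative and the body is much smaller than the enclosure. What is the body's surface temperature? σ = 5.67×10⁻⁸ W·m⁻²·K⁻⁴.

For a small grey body in a large enclosure, net radiated power = εσA(T⁴ − T_w⁴).
Steady state: P = εσA(T⁴ − T_w⁴) with A = 4πr² = 0.02217 m².
T⁴ = P/(εσA) + T_w⁴ = 68.5/(0.90·5.67×10⁻⁸·0.02217) + (201)⁴
    = 6.056×10¹⁰ + 1.632×10⁹ = 6.219×10¹⁰ K⁴.

T ≈ 499 K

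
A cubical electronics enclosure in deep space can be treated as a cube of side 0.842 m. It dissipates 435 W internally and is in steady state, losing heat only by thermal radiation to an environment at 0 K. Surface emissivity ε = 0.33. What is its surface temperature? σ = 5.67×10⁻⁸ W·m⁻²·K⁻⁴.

T ≈ 272 K

Steady state: internal power = radiated power, P = εσA T⁴.
Radiating area A = 6L² = 4.254 m².
T⁴ = P/(εσA) = 435/(0.33·5.67×10⁻⁸·4.254) = 5.465×10⁹ K⁴.
T = (5.465×10⁹)^(1/4).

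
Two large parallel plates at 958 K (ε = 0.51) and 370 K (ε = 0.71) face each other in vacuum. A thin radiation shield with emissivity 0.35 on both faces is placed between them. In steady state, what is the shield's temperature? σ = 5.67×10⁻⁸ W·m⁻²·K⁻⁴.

T_s ≈ 794 K

In steady state the net flux on the hot side equals that on the cold side.
σ(T₁⁴−T_s⁴)/D₁ = σ(T_s⁴−T₂⁴)/D₂, with D₁ = 1/ε₁+1/ε_s−1 = 3.818, D₂ = 1/ε_s+1/ε₂−1 = 3.266.
Solve for T_s⁴: T_s⁴ = (D₂·T₁⁴ + D₁·T₂⁴)/(D₁+D₂) = 3.984×10¹¹ K⁴.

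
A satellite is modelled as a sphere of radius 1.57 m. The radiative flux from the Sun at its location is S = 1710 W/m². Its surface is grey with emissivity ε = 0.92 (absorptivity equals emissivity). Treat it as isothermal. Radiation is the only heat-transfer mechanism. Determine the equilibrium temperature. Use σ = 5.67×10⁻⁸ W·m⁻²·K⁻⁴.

T ≈ 295 K

At equilibrium, absorbed power = emitted power.
Absorbing cross-section = πr² = 7.744 m²; emitting surface = 4πr² = 30.97 m² (ratio 4).
εS·A_cross = εσ·A_surf·T⁴  ⇒  T⁴ = S/(4σ)   (ε cancels).
T⁴ = 1710/(4·5.67×10⁻⁸) = 7.540×10⁹ K⁴.
T = (7.540×10⁹)^(1/4).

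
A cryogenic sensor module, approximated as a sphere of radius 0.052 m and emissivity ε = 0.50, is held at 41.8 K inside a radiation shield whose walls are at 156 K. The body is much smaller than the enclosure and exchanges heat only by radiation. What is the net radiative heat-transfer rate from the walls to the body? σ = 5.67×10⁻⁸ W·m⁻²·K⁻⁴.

P_net ≈ 0.568 W

For a small grey body in a large enclosure: P_net = εσA(T_body⁴ − T_wall⁴).
A = 4πr² = 0.03398 m²; T_body⁴ − T_wall⁴ = 3.053×10⁶ − 5.922×10⁸ = -5.892×10⁸ K⁴.
|P_net| = 0.50·5.67×10⁻⁸·0.03398·5.892×10⁸.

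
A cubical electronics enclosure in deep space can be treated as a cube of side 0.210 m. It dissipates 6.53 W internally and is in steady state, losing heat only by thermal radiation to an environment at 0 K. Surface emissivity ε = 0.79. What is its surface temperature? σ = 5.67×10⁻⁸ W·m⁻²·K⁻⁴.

T ≈ 153 K

Steady state: internal power = radiated power, P = εσA T⁴.
Radiating area A = 6L² = 0.2646 m².
T⁴ = P/(εσA) = 6.53/(0.79·5.67×10⁻⁸·0.2646) = 5.510×10⁸ K⁴.
T = (5.510×10⁸)^(1/4).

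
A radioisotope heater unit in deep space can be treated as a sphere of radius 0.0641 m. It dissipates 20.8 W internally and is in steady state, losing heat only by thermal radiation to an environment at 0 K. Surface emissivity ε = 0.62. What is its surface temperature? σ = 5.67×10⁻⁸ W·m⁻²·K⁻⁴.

T ≈ 327 K

Steady state: internal power = radiated power, P = εσA T⁴.
Radiating area A = 4πr² = 0.05163 m².
T⁴ = P/(εσA) = 20.8/(0.62·5.67×10⁻⁸·0.05163) = 1.146×10¹⁰ K⁴.
T = (1.146×10¹⁰)^(1/4).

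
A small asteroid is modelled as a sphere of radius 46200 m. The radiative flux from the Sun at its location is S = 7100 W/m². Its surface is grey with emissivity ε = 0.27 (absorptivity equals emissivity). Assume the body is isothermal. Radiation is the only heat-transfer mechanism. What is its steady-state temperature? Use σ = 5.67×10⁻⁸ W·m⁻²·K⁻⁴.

T ≈ 421 K

At equilibrium, absorbed power = emitted power.
Absorbing cross-section = πr² = 6.706×10⁹ m²; emitting surface = 4πr² = 2.682×10¹⁰ m² (ratio 4).
εS·A_cross = εσ·A_surf·T⁴  ⇒  T⁴ = S/(4σ)   (ε cancels).
T⁴ = 7100/(4·5.67×10⁻⁸) = 3.131×10¹⁰ K⁴.
T = (3.131×10¹⁰)^(1/4).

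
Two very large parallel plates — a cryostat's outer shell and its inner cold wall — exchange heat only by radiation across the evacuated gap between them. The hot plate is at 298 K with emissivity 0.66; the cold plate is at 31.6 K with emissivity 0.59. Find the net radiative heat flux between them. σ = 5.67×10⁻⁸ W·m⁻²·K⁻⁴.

For two infinite grey parallel plates, q = σ(T₁⁴ − T₂⁴)/(1/ε₁ + 1/ε₂ − 1).
T₁⁴ − T₂⁴ = 7.886×10⁹ − 9.971×10⁵ = 7.885×10⁹ K⁴.
1/ε₁ + 1/ε₂ − 1 = 1.515 + 1.695 − 1 = 2.210.
q = 5.67×10⁻⁸ × 7.885×10⁹ / 2.210.

q ≈ 202 W/m²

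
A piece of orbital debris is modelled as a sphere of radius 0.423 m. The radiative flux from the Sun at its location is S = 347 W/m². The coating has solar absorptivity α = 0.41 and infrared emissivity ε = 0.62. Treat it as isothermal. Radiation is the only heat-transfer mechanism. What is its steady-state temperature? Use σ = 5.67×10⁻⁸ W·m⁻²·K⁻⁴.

At equilibrium, absorbed power = emitted power.
Absorbing cross-section = πr² = 0.5621 m²; emitting surface = 4πr² = 2.248 m² (ratio 4).
αS·A_cross = εσ·A_surf·T⁴  ⇒  T⁴ = αS/(ε·4σ).
T⁴ = 0.410·347/(0.62·4·5.67×10⁻⁸) = 1.012×10⁹ K⁴.
T = (1.012×10⁹)^(1/4).

T ≈ 178 K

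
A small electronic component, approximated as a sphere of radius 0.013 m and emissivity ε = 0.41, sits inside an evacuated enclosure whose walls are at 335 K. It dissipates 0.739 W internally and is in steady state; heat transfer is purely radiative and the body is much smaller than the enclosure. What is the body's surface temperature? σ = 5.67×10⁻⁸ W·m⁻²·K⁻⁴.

For a small grey body in a large enclosure, net radiated power = εσA(T⁴ − T_w⁴).
Steady state: P = εσA(T⁴ − T_w⁴) with A = 4πr² = 0.002124 m².
T⁴ = P/(εσA) + T_w⁴ = 0.739/(0.41·5.67×10⁻⁸·0.002124) + (335)⁴
    = 1.497×10¹⁰ + 1.259×10¹⁰ = 2.756×10¹⁰ K⁴.

T ≈ 407 K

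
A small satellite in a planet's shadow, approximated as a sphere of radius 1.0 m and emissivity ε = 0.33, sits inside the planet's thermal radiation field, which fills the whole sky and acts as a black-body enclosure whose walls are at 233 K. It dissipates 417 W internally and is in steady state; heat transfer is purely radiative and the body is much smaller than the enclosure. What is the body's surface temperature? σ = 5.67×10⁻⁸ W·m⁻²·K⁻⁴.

T ≈ 262 K

For a small grey body in a large enclosure, net radiated power = εσA(T⁴ − T_w⁴).
Steady state: P = εσA(T⁴ − T_w⁴) with A = 4πr² = 12.57 m².
T⁴ = P/(εσA) + T_w⁴ = 417/(0.33·5.67×10⁻⁸·12.57) + (233)⁴
    = 1.773×10⁹ + 2.947×10⁹ = 4.721×10⁹ K⁴.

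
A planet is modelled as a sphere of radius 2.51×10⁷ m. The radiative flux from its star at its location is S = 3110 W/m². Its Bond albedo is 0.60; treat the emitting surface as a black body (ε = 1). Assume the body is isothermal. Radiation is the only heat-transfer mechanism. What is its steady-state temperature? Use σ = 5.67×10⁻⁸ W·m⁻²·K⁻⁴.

T ≈ 272 K

At equilibrium, absorbed power = emitted power.
Absorbing cross-section = πr² = 1.979×10¹⁵ m²; emitting surface = 4πr² = 7.917×10¹⁵ m² (ratio 4).
(1−a)S·A_cross = εσ·A_surf·T⁴  ⇒  T⁴ = (1−a)S/(4σ).
T⁴ = 0.400·3110/(4·5.67×10⁻⁸) = 5.485×10⁹ K⁴.
T = (5.485×10⁹)^(1/4).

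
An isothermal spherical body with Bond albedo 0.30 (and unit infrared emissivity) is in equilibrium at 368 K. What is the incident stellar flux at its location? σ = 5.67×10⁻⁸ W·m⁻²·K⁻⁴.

(1−a)S·πr² = σ·4πr²·T⁴ ⇒ S = 4σT⁴/(1−a).
S = 4·5.67×10⁻⁸·1.834×10¹⁰/0.700.

S ≈ 5940 W/m²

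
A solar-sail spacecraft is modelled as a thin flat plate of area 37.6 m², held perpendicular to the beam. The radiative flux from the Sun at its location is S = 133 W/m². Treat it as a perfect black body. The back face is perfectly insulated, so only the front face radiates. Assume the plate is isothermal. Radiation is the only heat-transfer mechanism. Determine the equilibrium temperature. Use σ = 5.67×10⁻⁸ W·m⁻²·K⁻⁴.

At equilibrium, absorbed power = emitted power.
Absorbing cross-section = A = 37.60 m²; emitting surface = A = 37.60 m² (ratio 1).
S·A_cross = εσ·A_surf·T⁴  ⇒  T⁴ = S/(1σ).
T⁴ = 1.00·133/(1·5.67×10⁻⁸) = 2.346×10⁹ K⁴.
T = (2.346×10⁹)^(1/4).

T ≈ 220 K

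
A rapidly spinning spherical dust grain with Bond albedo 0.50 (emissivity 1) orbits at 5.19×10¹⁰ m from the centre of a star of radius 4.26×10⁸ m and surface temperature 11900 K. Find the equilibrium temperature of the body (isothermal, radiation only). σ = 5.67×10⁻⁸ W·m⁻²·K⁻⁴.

T ≈ 641 K

The star's surface emits σT_*⁴; at distance d the flux is S = σT_*⁴(R_*/d)².
S = 5.67×10⁻⁸·(11900)⁴·(4.26×10⁸/5.19×10¹⁰)² = 76600 W/m².
For an isothermal sphere T⁴ = (1−a)S/(4σ) = 1.689×10¹¹ K⁴.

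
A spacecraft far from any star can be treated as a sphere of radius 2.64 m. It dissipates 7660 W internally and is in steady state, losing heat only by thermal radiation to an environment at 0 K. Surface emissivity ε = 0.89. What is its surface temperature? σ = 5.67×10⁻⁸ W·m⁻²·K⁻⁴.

T ≈ 204 K

Steady state: internal power = radiated power, P = εσA T⁴.
Radiating area A = 4πr² = 87.58 m².
T⁴ = P/(εσA) = 7660/(0.89·5.67×10⁻⁸·87.58) = 1.733×10⁹ K⁴.
T = (1.733×10⁹)^(1/4).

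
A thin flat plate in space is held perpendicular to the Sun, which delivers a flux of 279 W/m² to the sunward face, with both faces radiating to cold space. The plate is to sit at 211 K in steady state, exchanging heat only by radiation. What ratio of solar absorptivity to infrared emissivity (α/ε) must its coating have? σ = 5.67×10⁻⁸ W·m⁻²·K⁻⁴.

α/ε ≈ 0.806

Balance: αS·A = εσ·2A·T⁴ ⇒ α/ε = 2σT⁴/S.
α/ε = 2·5.67×10⁻⁸·(211)⁴/279 = 2·5.67×10⁻⁸·1.982×10⁹/279.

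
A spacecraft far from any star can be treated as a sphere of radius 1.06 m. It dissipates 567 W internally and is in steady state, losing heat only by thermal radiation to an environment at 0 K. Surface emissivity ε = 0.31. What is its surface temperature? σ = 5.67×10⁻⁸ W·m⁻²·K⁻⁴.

T ≈ 219 K

Steady state: internal power = radiated power, P = εσA T⁴.
Radiating area A = 4πr² = 14.12 m².
T⁴ = P/(εσA) = 567/(0.31·5.67×10⁻⁸·14.12) = 2.285×10⁹ K⁴.
T = (2.285×10⁹)^(1/4).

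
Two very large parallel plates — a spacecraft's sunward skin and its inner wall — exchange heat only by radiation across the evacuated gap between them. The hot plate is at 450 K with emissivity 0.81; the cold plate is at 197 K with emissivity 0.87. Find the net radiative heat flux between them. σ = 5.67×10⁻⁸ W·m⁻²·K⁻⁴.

q ≈ 1620 W/m²

For two infinite grey parallel plates, q = σ(T₁⁴ − T₂⁴)/(1/ε₁ + 1/ε₂ − 1).
T₁⁴ − T₂⁴ = 4.101×10¹⁰ − 1.506×10⁹ = 3.950×10¹⁰ K⁴.
1/ε₁ + 1/ε₂ − 1 = 1.235 + 1.149 − 1 = 1.384.
q = 5.67×10⁻⁸ × 3.950×10¹⁰ / 1.384.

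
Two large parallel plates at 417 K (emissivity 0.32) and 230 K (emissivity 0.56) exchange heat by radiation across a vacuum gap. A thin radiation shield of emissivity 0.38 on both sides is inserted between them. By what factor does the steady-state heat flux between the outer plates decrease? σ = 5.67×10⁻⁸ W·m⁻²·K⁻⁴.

Without shield: q₀ = σΔ(T⁴)/(1/ε₁+1/ε₂−1) with denominator 3.911.
With shield the two gaps are in series; the resistances add: (1/ε₁+1/ε_s−1)+(1/ε_s+1/ε₂−1) = 4.757+3.417 = 8.174.
Heat-flux ratio q₀/q = 8.174/3.911.

factor ≈ 2.09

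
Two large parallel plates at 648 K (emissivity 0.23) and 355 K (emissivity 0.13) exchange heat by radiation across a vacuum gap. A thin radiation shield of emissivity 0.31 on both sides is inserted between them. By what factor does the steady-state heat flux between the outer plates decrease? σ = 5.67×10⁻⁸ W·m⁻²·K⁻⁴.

Without shield: q₀ = σΔ(T⁴)/(1/ε₁+1/ε₂−1) with denominator 11.04.
With shield the two gaps are in series; the resistances add: (1/ε₁+1/ε_s−1)+(1/ε_s+1/ε₂−1) = 6.574+9.918 = 16.49.
Heat-flux ratio q₀/q = 16.49/11.04.

factor ≈ 1.49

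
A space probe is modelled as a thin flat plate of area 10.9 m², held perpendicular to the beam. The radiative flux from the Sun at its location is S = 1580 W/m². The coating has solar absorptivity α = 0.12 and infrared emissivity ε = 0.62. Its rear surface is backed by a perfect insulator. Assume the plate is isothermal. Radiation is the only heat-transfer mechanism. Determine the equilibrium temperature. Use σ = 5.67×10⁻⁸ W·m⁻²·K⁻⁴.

T ≈ 271 K

At equilibrium, absorbed power = emitted power.
Absorbing cross-section = A = 10.90 m²; emitting surface = A = 10.90 m² (ratio 1).
αS·A_cross = εσ·A_surf·T⁴  ⇒  T⁴ = αS/(ε·1σ).
T⁴ = 0.120·1580/(0.62·1·5.67×10⁻⁸) = 5.393×10⁹ K⁴.
T = (5.393×10⁹)^(1/4).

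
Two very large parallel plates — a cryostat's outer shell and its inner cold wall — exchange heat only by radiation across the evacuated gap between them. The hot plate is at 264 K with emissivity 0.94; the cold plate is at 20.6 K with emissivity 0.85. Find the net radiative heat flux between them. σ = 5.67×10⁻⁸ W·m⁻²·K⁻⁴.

For two infinite grey parallel plates, q = σ(T₁⁴ − T₂⁴)/(1/ε₁ + 1/ε₂ − 1).
T₁⁴ − T₂⁴ = 4.858×10⁹ − 1.801×10⁵ = 4.857×10⁹ K⁴.
1/ε₁ + 1/ε₂ − 1 = 1.064 + 1.176 − 1 = 1.240.
q = 5.67×10⁻⁸ × 4.857×10⁹ / 1.240.

q ≈ 222 W/m²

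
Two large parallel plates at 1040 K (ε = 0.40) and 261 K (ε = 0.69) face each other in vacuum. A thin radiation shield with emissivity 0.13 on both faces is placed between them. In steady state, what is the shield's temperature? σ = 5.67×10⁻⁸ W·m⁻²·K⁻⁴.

T_s ≈ 862 K

In steady state the net flux on the hot side equals that on the cold side.
σ(T₁⁴−T_s⁴)/D₁ = σ(T_s⁴−T₂⁴)/D₂, with D₁ = 1/ε₁+1/ε_s−1 = 9.192, D₂ = 1/ε_s+1/ε₂−1 = 8.142.
Solve for T_s⁴: T_s⁴ = (D₂·T₁⁴ + D₁·T₂⁴)/(D₁+D₂) = 5.519×10¹¹ K⁴.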